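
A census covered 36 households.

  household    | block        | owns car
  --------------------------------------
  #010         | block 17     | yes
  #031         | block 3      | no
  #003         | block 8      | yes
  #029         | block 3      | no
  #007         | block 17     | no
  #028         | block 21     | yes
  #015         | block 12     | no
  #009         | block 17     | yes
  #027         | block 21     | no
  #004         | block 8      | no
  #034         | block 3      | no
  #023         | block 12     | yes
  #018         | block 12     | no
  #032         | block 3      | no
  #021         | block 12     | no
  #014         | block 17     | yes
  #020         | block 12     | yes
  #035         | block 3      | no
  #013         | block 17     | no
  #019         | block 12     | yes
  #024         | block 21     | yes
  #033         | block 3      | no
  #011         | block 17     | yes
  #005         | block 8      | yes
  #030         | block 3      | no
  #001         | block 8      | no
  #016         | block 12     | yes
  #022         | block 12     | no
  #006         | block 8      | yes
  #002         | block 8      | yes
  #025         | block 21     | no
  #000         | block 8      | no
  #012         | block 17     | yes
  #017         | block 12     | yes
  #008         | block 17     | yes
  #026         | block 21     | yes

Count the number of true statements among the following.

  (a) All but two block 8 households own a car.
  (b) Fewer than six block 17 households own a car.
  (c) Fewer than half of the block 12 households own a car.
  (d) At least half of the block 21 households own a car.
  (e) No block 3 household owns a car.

(a) block 8: |A| = 7, |A ∩ B| = 4; needs |A ∖ B| = 2 — false.
(b) block 17: |A| = 8, |A ∩ B| = 6; needs |A ∩ B| < 6 — false.
(c) block 12: |A| = 9, |A ∩ B| = 5; needs |A ∩ B| < |A ∖ B| — false.
(d) block 21: |A| = 5, |A ∩ B| = 3; needs |A ∩ B| ≥ |A ∖ B| — true.
(e) block 3: |A| = 7, |A ∩ B| = 0; needs A ∩ B = ∅ (|A ∩ B| = 0) — true.

2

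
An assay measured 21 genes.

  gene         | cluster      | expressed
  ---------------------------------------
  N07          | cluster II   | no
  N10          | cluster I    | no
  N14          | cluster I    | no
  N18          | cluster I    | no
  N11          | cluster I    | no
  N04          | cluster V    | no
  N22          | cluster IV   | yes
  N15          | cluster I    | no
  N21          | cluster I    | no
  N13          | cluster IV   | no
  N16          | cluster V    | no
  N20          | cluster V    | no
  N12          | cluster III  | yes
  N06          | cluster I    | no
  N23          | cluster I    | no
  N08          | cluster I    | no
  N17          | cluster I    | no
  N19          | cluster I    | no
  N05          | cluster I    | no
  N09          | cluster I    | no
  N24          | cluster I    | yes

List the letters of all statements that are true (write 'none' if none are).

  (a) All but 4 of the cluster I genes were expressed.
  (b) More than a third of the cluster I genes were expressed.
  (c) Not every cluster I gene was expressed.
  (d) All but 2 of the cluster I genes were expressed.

|A| = 14, |A ∩ B| = 1, |A ∖ B| = 13.
(a) |A ∖ B| = 4: fails.
(b) |A ∩ B| / |A| > 1/3: fails.
(c) A ⊄ B (|A ∖ B| ≥ 1): holds.
(d) |A ∖ B| = 2: fails.

(c)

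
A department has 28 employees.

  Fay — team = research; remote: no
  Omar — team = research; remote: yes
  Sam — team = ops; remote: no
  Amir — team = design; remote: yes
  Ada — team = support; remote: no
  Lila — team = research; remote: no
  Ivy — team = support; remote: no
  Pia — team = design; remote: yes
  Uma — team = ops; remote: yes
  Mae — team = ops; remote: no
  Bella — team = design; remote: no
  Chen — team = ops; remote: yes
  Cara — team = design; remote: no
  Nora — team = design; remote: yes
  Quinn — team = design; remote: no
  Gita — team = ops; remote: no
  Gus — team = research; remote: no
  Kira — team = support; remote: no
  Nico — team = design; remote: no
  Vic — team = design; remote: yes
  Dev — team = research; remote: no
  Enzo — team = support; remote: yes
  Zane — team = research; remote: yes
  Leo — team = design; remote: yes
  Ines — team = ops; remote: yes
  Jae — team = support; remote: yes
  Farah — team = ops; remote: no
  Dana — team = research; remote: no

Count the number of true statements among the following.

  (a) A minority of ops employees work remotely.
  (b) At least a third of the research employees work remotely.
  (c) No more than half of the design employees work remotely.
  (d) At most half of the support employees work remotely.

(a) ops: |A| = 7, |A ∩ B| = 3; needs |A ∩ B| < |A ∖ B| — true.
(b) research: |A| = 7, |A ∩ B| = 2; needs |A ∩ B| / |A| ≥ 1/3 — false.
(c) design: |A| = 9, |A ∩ B| = 5; needs |A ∩ B| ≤ |A ∖ B| — false.
(d) support: |A| = 5, |A ∩ B| = 2; needs |A ∩ B| ≤ |A ∖ B| — true.

2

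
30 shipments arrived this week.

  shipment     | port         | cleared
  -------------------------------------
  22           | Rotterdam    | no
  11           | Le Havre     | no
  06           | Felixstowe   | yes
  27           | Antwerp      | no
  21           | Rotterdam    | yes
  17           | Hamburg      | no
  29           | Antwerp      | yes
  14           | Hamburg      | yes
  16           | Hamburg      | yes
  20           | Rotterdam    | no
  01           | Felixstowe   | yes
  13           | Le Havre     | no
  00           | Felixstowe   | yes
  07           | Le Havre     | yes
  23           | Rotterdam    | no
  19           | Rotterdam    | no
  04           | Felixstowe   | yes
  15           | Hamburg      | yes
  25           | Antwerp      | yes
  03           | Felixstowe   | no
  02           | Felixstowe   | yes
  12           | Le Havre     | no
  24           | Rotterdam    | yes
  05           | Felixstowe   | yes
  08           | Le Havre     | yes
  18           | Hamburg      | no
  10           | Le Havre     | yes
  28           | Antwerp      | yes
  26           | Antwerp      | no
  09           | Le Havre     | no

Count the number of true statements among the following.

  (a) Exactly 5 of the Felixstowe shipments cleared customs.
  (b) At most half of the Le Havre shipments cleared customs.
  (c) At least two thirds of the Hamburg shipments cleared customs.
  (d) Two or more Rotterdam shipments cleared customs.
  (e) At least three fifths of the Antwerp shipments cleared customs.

(a) Felixstowe: |A| = 7, |A ∩ B| = 6; needs |A ∩ B| = 5 — false.
(b) Le Havre: |A| = 7, |A ∩ B| = 3; needs |A ∩ B| ≤ |A ∖ B| — true.
(c) Hamburg: |A| = 5, |A ∩ B| = 3; needs |A ∩ B| / |A| ≥ 2/3 — false.
(d) Rotterdam: |A| = 6, |A ∩ B| = 2; needs |A ∩ B| ≥ 2 — true.
(e) Antwerp: |A| = 5, |A ∩ B| = 3; needs |A ∩ B| / |A| ≥ 3/5 — true.

3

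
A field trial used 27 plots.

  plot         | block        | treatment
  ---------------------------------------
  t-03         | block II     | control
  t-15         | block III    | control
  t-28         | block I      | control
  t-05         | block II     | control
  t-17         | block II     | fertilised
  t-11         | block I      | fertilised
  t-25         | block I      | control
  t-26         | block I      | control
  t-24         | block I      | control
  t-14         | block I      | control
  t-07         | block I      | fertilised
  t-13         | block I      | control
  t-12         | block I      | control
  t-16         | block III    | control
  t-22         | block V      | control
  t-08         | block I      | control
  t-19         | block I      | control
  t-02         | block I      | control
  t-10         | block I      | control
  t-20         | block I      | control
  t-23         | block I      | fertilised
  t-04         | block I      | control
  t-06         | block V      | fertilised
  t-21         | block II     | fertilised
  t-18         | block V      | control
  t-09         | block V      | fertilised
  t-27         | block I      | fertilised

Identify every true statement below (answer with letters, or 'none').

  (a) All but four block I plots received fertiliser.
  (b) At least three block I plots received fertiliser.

(b)

|A| = 17, |A ∩ B| = 4, |A ∖ B| = 13.
(a) |A ∖ B| = 4: fails.
(b) |A ∩ B| ≥ 3: holds.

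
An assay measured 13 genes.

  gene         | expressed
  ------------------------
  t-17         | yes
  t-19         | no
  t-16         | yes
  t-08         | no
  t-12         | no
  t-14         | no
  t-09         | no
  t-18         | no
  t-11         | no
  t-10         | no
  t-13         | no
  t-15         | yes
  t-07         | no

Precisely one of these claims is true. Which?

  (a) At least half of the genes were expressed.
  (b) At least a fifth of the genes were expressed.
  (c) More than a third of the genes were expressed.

(b)

|A| = 13, |A ∩ B| = 3, |A ∖ B| = 10.
(a) requires |A ∩ B| ≥ |A ∖ B|: false.
(b) requires |A ∩ B| / |A| ≥ 1/5: true.
(c) requires |A ∩ B| / |A| > 1/3: false.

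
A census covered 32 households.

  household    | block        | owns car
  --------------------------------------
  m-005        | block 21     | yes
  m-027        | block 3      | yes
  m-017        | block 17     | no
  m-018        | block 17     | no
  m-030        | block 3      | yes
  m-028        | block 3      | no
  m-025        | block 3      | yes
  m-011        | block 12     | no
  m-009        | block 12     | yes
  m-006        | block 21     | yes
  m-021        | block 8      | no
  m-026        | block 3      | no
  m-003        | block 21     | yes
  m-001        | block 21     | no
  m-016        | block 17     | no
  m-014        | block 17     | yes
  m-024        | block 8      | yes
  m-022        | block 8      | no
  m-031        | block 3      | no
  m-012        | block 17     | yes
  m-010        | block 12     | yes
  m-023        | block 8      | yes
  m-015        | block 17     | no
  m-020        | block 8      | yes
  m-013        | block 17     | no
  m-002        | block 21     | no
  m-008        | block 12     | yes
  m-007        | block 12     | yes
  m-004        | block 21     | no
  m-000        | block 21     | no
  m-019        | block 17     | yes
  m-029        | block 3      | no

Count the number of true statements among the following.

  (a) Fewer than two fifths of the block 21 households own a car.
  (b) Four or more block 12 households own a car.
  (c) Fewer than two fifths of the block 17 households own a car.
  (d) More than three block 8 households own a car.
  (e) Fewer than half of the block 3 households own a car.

3

(a) block 21: |A| = 7, |A ∩ B| = 3; needs |A ∩ B| / |A| < 2/5 — false.
(b) block 12: |A| = 5, |A ∩ B| = 4; needs |A ∩ B| ≥ 4 — true.
(c) block 17: |A| = 8, |A ∩ B| = 3; needs |A ∩ B| / |A| < 2/5 — true.
(d) block 8: |A| = 5, |A ∩ B| = 3; needs |A ∩ B| > 3 — false.
(e) block 3: |A| = 7, |A ∩ B| = 3; needs |A ∩ B| < |A ∖ B| — true.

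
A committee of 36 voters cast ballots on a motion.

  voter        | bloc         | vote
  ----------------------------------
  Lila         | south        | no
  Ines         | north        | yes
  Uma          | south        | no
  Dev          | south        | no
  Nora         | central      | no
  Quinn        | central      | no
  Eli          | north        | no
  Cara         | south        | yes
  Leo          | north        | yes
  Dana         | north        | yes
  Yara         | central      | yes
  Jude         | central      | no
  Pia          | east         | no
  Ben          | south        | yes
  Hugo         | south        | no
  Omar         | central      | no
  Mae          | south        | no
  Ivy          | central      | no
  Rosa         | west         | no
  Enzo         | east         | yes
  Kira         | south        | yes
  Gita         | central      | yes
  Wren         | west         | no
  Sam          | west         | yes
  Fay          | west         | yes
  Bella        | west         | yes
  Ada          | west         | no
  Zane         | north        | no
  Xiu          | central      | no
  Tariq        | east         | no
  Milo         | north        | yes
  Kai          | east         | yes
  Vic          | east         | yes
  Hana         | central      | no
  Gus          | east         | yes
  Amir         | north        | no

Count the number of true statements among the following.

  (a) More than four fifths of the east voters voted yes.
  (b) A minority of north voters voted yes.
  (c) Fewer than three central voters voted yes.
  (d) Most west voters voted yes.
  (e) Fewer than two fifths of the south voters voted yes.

2

(a) east: |A| = 6, |A ∩ B| = 4; needs |A ∩ B| / |A| > 4/5 — false.
(b) north: |A| = 7, |A ∩ B| = 4; needs |A ∩ B| < |A ∖ B| — false.
(c) central: |A| = 9, |A ∩ B| = 2; needs |A ∩ B| < 3 — true.
(d) west: |A| = 6, |A ∩ B| = 3; needs |A ∩ B| > |A ∖ B| — false.
(e) south: |A| = 8, |A ∩ B| = 3; needs |A ∩ B| / |A| < 2/5 — true.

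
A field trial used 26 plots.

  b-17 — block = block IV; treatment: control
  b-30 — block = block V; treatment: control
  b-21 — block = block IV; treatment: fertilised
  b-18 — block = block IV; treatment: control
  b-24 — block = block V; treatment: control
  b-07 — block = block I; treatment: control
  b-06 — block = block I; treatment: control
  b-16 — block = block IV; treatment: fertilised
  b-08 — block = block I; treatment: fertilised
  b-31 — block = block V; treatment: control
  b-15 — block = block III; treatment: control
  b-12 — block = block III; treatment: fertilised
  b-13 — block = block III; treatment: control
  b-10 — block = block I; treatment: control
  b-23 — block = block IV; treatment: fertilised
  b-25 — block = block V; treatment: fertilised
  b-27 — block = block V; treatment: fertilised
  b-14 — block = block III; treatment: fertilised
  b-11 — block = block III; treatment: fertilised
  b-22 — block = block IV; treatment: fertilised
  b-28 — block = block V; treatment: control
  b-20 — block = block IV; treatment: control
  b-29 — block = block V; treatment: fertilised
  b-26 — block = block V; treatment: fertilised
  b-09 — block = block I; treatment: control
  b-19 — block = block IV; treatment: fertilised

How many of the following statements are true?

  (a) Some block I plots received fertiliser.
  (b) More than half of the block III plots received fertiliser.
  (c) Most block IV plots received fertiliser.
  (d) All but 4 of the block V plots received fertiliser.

4

(a) block I: |A| = 5, |A ∩ B| = 1; needs A ∩ B ≠ ∅ (|A ∩ B| ≥ 1) — true.
(b) block III: |A| = 5, |A ∩ B| = 3; needs |A ∩ B| > |A ∖ B| — true.
(c) block IV: |A| = 8, |A ∩ B| = 5; needs |A ∩ B| > |A ∖ B| — true.
(d) block V: |A| = 8, |A ∩ B| = 4; needs |A ∖ B| = 4 — true.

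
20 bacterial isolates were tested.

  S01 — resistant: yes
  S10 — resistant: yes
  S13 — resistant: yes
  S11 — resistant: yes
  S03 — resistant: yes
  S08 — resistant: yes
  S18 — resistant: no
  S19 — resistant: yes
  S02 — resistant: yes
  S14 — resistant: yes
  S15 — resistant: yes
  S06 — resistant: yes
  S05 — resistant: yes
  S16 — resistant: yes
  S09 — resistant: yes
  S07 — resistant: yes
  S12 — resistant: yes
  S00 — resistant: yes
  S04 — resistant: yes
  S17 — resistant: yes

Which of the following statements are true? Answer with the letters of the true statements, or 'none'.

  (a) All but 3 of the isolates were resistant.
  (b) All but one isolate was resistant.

(b)

|A| = 20, |A ∩ B| = 19, |A ∖ B| = 1.
(a) |A ∖ B| = 3: fails.
(b) |A ∖ B| = 1: holds.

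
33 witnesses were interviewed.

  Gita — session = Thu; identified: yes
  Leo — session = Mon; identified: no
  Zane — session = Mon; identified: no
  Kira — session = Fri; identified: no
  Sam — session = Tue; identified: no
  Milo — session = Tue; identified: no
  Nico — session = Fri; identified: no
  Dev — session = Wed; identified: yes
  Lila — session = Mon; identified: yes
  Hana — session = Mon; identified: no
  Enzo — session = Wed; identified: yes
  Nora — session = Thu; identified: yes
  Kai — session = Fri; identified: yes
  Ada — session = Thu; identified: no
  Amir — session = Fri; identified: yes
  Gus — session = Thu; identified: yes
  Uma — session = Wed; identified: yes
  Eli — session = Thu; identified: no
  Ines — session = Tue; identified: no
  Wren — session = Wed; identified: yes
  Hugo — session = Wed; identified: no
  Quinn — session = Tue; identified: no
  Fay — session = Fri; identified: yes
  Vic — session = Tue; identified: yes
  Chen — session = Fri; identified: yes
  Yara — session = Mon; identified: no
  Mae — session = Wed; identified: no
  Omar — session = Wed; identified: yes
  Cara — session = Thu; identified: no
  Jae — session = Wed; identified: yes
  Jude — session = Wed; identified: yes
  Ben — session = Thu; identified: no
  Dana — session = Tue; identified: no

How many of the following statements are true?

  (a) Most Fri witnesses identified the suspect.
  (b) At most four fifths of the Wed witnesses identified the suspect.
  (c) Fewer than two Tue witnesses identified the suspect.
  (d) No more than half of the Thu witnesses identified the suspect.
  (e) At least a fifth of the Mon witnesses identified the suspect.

(a) Fri: |A| = 6, |A ∩ B| = 4; needs |A ∩ B| > |A ∖ B| — true.
(b) Wed: |A| = 9, |A ∩ B| = 7; needs |A ∩ B| / |A| ≤ 4/5 — true.
(c) Tue: |A| = 6, |A ∩ B| = 1; needs |A ∩ B| < 2 — true.
(d) Thu: |A| = 7, |A ∩ B| = 3; needs |A ∩ B| ≤ |A ∖ B| — true.
(e) Mon: |A| = 5, |A ∩ B| = 1; needs |A ∩ B| / |A| ≥ 1/5 — true.

5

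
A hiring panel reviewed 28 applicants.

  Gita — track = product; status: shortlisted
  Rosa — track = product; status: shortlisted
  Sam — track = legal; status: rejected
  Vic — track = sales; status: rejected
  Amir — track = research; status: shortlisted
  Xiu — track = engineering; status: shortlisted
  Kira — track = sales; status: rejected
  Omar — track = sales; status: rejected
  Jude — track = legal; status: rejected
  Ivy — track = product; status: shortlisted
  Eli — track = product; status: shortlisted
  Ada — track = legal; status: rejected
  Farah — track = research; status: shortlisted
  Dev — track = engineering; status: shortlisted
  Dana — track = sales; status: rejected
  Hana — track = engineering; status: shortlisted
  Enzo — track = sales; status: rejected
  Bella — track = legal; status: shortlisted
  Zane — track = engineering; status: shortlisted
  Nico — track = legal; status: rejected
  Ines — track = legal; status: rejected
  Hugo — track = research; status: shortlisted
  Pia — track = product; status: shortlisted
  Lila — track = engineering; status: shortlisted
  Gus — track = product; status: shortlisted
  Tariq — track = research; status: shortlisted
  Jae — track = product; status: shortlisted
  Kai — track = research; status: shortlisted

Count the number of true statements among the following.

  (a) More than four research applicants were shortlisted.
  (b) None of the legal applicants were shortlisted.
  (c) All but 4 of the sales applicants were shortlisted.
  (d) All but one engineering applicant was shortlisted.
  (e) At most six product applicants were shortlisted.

1

(a) research: |A| = 5, |A ∩ B| = 5; needs |A ∩ B| > 4 — true.
(b) legal: |A| = 6, |A ∩ B| = 1; needs A ∩ B = ∅ (|A ∩ B| = 0) — false.
(c) sales: |A| = 5, |A ∩ B| = 0; needs |A ∖ B| = 4 — false.
(d) engineering: |A| = 5, |A ∩ B| = 5; needs |A ∖ B| = 1 — false.
(e) product: |A| = 7, |A ∩ B| = 7; needs |A ∩ B| ≤ 6 — false.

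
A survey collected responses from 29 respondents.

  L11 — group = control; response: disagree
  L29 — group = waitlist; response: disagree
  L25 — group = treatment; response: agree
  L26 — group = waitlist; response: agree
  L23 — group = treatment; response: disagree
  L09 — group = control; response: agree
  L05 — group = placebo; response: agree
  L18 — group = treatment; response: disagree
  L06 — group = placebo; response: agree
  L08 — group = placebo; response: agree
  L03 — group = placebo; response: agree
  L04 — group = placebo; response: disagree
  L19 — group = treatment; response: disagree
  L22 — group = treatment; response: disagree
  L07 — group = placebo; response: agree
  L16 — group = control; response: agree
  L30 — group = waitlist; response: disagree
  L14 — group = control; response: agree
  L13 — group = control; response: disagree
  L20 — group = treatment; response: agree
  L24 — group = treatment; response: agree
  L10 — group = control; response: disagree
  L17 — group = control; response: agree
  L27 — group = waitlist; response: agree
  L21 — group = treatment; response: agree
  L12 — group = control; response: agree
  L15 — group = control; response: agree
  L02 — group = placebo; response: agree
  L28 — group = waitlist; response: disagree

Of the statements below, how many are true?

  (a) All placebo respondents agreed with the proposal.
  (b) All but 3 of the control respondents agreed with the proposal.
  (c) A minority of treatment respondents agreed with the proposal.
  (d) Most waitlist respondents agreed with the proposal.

(a) placebo: |A| = 7, |A ∩ B| = 6; needs A ⊆ B, i.e. every element of A is in B (|A ∖ B| = 0) — false.
(b) control: |A| = 9, |A ∩ B| = 6; needs |A ∖ B| = 3 — true.
(c) treatment: |A| = 8, |A ∩ B| = 4; needs |A ∩ B| < |A ∖ B| — false.
(d) waitlist: |A| = 5, |A ∩ B| = 2; needs |A ∩ B| > |A ∖ B| — false.

1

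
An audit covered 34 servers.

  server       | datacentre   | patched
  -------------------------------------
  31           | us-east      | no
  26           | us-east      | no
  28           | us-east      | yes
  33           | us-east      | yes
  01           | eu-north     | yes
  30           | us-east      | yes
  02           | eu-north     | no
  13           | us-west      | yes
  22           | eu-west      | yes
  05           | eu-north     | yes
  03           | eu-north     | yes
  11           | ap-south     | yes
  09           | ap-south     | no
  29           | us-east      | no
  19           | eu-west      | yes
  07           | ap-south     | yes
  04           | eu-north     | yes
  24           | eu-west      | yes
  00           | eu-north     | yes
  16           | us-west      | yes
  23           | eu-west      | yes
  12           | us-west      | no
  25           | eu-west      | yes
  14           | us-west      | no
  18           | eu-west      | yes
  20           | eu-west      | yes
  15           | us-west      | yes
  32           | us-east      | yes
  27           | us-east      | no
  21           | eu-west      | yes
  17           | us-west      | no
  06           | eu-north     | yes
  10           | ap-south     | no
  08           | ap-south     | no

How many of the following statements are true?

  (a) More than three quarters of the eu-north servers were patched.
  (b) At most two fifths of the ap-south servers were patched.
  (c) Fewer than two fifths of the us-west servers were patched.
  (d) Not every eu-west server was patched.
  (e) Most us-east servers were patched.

(a) eu-north: |A| = 7, |A ∩ B| = 6; needs |A ∩ B| / |A| > 3/4 — true.
(b) ap-south: |A| = 5, |A ∩ B| = 2; needs |A ∩ B| / |A| ≤ 2/5 — true.
(c) us-west: |A| = 6, |A ∩ B| = 3; needs |A ∩ B| / |A| < 2/5 — false.
(d) eu-west: |A| = 8, |A ∩ B| = 8; needs A ⊄ B (|A ∖ B| ≥ 1) — false.
(e) us-east: |A| = 8, |A ∩ B| = 4; needs |A ∩ B| > |A ∖ B| — false.

2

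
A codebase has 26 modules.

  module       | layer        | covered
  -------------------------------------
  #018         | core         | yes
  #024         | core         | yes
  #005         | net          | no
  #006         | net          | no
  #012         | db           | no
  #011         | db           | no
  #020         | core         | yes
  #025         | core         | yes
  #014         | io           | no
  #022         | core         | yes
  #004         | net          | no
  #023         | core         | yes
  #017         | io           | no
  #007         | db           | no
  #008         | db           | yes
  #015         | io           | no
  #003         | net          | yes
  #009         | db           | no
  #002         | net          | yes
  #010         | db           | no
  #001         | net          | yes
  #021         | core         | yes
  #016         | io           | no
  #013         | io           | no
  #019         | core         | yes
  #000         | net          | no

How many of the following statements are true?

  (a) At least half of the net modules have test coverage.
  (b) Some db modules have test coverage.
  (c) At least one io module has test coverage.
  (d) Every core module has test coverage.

(a) net: |A| = 7, |A ∩ B| = 3; needs |A ∩ B| ≥ |A ∖ B| — false.
(b) db: |A| = 6, |A ∩ B| = 1; needs A ∩ B ≠ ∅ (|A ∩ B| ≥ 1) — true.
(c) io: |A| = 5, |A ∩ B| = 0; needs A ∩ B ≠ ∅ (|A ∩ B| ≥ 1) — false.
(d) core: |A| = 8, |A ∩ B| = 8; needs A ⊆ B, i.e. every element of A is in B (|A ∖ B| = 0) — true.

2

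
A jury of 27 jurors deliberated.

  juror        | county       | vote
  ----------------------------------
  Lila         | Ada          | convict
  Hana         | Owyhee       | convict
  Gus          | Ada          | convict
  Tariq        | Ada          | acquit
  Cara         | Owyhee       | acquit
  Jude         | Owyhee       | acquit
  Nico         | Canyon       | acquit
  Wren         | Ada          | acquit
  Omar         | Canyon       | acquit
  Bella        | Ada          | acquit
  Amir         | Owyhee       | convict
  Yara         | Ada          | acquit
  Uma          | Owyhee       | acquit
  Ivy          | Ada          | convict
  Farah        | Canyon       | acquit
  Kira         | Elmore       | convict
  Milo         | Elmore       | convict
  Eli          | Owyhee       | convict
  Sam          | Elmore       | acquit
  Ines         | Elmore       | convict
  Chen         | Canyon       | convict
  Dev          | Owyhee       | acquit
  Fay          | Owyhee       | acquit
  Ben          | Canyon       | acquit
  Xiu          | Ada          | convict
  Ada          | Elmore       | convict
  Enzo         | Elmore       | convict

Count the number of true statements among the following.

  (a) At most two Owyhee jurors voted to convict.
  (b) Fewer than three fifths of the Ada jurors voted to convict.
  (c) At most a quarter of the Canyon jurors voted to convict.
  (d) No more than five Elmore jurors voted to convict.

3

(a) Owyhee: |A| = 8, |A ∩ B| = 3; needs |A ∩ B| ≤ 2 — false.
(b) Ada: |A| = 8, |A ∩ B| = 4; needs |A ∩ B| / |A| < 3/5 — true.
(c) Canyon: |A| = 5, |A ∩ B| = 1; needs |A ∩ B| / |A| ≤ 1/4 — true.
(d) Elmore: |A| = 6, |A ∩ B| = 5; needs |A ∩ B| ≤ 5 — true.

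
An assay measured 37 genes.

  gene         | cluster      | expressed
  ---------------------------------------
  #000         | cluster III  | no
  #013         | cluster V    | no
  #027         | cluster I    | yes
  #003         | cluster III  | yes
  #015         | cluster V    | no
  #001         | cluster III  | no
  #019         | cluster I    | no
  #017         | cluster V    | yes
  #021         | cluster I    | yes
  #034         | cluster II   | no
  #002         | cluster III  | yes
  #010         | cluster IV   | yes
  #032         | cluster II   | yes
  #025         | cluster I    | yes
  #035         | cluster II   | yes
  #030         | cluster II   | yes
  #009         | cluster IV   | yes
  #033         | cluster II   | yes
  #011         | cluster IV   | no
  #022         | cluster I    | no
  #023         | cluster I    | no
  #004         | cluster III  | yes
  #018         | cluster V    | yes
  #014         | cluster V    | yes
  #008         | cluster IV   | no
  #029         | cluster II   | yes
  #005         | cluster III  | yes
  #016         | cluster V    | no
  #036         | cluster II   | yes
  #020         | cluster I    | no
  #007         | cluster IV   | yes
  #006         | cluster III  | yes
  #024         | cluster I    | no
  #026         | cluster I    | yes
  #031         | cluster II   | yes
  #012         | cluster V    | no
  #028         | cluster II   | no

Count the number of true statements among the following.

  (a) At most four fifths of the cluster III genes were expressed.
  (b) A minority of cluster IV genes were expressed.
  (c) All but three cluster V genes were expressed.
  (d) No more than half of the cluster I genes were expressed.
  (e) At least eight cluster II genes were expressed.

(a) cluster III: |A| = 7, |A ∩ B| = 5; needs |A ∩ B| / |A| ≤ 4/5 — true.
(b) cluster IV: |A| = 5, |A ∩ B| = 3; needs |A ∩ B| < |A ∖ B| — false.
(c) cluster V: |A| = 7, |A ∩ B| = 3; needs |A ∖ B| = 3 — false.
(d) cluster I: |A| = 9, |A ∩ B| = 4; needs |A ∩ B| ≤ |A ∖ B| — true.
(e) cluster II: |A| = 9, |A ∩ B| = 7; needs |A ∩ B| ≥ 8 — false.

2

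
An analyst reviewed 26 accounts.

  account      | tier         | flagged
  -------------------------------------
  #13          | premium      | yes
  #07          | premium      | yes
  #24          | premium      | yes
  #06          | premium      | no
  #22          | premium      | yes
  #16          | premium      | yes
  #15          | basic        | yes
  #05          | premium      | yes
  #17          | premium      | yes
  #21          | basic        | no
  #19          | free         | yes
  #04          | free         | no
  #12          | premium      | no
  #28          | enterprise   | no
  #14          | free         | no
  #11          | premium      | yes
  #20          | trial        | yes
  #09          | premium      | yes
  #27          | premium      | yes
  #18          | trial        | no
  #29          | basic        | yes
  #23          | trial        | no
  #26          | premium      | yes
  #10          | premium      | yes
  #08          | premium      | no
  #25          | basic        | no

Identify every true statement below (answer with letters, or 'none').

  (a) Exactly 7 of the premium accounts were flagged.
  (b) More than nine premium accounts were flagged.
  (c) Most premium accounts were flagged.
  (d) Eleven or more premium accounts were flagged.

(b), (c), (d)

|A| = 15, |A ∩ B| = 12, |A ∖ B| = 3.
(a) |A ∩ B| = 7: fails.
(b) |A ∩ B| > 9: holds.
(c) |A ∩ B| > |A ∖ B|: holds.
(d) |A ∩ B| ≥ 11: holds.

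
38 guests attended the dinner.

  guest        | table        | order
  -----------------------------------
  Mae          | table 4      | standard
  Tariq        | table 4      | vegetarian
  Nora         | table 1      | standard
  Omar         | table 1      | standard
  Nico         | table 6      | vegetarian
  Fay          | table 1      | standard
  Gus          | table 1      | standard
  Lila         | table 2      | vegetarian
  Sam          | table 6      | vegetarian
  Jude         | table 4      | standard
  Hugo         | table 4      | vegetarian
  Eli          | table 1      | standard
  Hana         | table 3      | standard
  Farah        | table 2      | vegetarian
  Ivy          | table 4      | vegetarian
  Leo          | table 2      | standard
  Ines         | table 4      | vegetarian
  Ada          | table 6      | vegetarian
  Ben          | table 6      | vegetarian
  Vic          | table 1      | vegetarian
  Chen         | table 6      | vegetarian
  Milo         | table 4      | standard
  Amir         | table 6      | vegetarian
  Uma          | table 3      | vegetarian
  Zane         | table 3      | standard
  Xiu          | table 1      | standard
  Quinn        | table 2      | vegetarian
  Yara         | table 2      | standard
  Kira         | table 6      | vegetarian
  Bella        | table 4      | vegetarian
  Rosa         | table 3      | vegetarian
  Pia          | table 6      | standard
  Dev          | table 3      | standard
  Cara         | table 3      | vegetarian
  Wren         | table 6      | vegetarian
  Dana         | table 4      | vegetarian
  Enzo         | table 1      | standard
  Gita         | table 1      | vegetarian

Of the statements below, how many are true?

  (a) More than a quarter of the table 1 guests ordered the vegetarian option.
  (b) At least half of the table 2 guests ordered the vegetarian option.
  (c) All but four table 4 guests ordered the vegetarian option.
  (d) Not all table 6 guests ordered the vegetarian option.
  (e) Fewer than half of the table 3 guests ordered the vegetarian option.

(a) table 1: |A| = 9, |A ∩ B| = 2; needs |A ∩ B| / |A| > 1/4 — false.
(b) table 2: |A| = 5, |A ∩ B| = 3; needs |A ∩ B| ≥ |A ∖ B| — true.
(c) table 4: |A| = 9, |A ∩ B| = 6; needs |A ∖ B| = 4 — false.
(d) table 6: |A| = 9, |A ∩ B| = 8; needs A ⊄ B (|A ∖ B| ≥ 1) — true.
(e) table 3: |A| = 6, |A ∩ B| = 3; needs |A ∩ B| < |A ∖ B| — false.

2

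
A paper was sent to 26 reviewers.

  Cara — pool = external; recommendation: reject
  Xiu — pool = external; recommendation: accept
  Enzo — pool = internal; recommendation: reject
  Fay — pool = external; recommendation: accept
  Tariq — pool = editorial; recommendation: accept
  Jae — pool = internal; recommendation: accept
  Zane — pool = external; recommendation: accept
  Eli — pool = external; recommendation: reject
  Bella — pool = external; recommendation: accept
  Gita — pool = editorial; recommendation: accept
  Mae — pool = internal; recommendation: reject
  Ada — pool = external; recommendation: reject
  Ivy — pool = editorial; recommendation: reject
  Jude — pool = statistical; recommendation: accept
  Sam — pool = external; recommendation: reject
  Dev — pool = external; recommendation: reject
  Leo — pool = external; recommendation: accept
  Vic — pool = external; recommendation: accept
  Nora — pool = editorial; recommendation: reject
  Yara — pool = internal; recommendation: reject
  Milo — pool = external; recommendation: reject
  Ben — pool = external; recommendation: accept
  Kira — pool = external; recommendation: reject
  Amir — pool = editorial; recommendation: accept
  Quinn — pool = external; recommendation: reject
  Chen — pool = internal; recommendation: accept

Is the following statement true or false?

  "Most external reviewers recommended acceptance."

False

Truth condition: |A ∩ B| > |A ∖ B|.
|A| = 15, |A ∩ B| = 7, |A ∖ B| = 8.
7 < 8, so the statement is false.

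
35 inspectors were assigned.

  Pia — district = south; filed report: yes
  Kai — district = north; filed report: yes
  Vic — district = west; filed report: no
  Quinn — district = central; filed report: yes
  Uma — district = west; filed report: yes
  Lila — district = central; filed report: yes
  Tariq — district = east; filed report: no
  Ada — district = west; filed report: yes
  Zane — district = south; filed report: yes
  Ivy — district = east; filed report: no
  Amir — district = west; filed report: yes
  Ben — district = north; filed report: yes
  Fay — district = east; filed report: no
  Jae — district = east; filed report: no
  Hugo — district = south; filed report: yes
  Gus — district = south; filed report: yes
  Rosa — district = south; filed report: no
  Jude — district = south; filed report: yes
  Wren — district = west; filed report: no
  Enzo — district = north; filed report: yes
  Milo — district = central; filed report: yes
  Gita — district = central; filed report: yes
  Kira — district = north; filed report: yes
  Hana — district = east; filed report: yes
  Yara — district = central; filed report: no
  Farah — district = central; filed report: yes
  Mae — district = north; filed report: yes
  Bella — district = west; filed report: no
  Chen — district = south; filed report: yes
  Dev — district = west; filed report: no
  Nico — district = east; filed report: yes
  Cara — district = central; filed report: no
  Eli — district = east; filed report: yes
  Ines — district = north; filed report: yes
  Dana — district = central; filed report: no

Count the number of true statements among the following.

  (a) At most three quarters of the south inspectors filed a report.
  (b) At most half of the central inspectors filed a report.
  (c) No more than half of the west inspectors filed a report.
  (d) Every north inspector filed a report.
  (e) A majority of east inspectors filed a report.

2

(a) south: |A| = 7, |A ∩ B| = 6; needs |A ∩ B| / |A| ≤ 3/4 — false.
(b) central: |A| = 8, |A ∩ B| = 5; needs |A ∩ B| ≤ |A ∖ B| — false.
(c) west: |A| = 7, |A ∩ B| = 3; needs |A ∩ B| ≤ |A ∖ B| — true.
(d) north: |A| = 6, |A ∩ B| = 6; needs A ⊆ B, i.e. every element of A is in B (|A ∖ B| = 0) — true.
(e) east: |A| = 7, |A ∩ B| = 3; needs |A ∩ B| > |A ∖ B| — false.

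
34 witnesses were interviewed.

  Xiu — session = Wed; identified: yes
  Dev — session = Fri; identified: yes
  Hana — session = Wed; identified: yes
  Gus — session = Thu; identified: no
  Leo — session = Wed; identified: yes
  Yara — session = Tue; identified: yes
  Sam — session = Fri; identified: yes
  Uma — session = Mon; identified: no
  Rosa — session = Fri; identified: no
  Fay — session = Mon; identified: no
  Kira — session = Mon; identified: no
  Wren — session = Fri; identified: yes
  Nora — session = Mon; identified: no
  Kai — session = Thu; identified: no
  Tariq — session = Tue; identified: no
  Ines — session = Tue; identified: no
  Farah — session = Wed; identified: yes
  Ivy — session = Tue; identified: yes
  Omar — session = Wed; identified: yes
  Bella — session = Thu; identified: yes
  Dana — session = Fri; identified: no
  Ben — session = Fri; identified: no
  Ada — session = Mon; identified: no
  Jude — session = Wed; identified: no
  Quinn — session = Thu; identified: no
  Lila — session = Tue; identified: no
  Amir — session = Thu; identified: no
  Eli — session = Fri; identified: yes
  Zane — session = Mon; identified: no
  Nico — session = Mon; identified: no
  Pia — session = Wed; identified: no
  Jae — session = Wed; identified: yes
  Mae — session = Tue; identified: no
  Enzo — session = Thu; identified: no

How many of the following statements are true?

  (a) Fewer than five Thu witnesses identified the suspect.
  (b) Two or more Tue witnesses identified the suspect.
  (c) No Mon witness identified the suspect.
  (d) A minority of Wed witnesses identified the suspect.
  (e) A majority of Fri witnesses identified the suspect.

(a) Thu: |A| = 6, |A ∩ B| = 1; needs |A ∩ B| < 5 — true.
(b) Tue: |A| = 6, |A ∩ B| = 2; needs |A ∩ B| ≥ 2 — true.
(c) Mon: |A| = 7, |A ∩ B| = 0; needs A ∩ B = ∅ (|A ∩ B| = 0) — true.
(d) Wed: |A| = 8, |A ∩ B| = 6; needs |A ∩ B| < |A ∖ B| — false.
(e) Fri: |A| = 7, |A ∩ B| = 4; needs |A ∩ B| > |A ∖ B| — true.

4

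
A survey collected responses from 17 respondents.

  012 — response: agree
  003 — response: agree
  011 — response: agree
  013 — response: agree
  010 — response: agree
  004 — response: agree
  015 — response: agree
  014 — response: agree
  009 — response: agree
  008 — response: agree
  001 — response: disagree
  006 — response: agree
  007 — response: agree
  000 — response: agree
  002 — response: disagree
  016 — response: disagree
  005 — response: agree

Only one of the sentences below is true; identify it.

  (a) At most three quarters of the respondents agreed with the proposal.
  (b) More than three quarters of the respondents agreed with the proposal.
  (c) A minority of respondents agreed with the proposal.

(b)

|A| = 17, |A ∩ B| = 14, |A ∖ B| = 3.
(a) requires |A ∩ B| / |A| ≤ 3/4: false.
(b) requires |A ∩ B| / |A| > 3/4: true.
(c) requires |A ∩ B| < |A ∖ B|: false.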